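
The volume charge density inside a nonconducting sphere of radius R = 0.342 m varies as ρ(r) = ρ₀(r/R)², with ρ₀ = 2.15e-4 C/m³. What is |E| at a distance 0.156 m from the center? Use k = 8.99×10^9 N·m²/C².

Take a concentric spherical Gaussian surface of radius r = 0.156 m (r < R).
Integrate the density: Q_enc = 4π ∫₀^r ρ₀(r'/R)^2 r'² dr' = 4πρ₀ r^5/(5·R²) = 4.268e-7 C.
By Gauss's law, ∮E·dA = E·4πr² = Q_enc/ε₀.
E = k|Q_enc|/r² = (8.99×10^9)(4.268×10^-7)/(0.156)² = 1.58×10^5 N/C.

|E| ≈ 1.58×10^5 N/C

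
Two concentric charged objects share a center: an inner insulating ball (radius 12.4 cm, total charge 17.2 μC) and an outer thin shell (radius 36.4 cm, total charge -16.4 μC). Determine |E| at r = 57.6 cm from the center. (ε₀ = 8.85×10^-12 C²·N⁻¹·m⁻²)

E = 2.17×10^4 N/C

Use a concentric Gaussian sphere at r = 57.6 cm (r > 36.4 cm, enclosing both).
Q_enc = (17.2 μC) + (-16.4 μC) = 8.00e-7 C.
By Gauss's law, ∮E·dA = E·4πr² = Q_enc/ε₀.
E = |Q_enc|/(4πε₀r²) = (8.00×10^-7)/(4π·8.85×10^-12·(0.576)²) = 2.17×10^4 N/C.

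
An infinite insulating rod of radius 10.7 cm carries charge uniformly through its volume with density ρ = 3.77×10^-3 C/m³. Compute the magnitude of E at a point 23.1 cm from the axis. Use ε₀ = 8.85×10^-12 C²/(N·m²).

E = 1.06×10^7 V/m

By cylindrical symmetry E is radial; use a coaxial Gaussian cylinder of radius 23.1 cm and length L (r > 10.7 cm, full cross-section enclosed).
λ_enc = ρ·πR² = (3.77×10^-3)π(0.107)² = 1.356e-4 C/m.
By Gauss's law (flux through the curved wall only), E·2πrL = λ_enc L/ε₀.
E = |λ_enc|/(2πε₀r) = (1.356e-4)/(2π·8.85×10^-12·0.231) = 1.06×10^7 N/C.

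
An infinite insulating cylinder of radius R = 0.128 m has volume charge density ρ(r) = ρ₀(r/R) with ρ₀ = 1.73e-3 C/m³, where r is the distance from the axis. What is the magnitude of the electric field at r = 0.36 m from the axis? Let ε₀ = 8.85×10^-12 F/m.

2.97e6 N/C

By cylindrical symmetry E is radial; use a coaxial Gaussian cylinder of radius 0.36 m and length L (r > R, full charge per length enclosed).
λ_enc = 2π ∫₀^R ρ₀(r'/R)^1 r' dr' = 2πρ₀R²/3 = 5.936e-5 C/m.
Since E is radial and uniform over the curved surface, Φ = E·2πrL = Q_enc/ε₀ = λ_enc L/ε₀.
E = |λ_enc|/(2πε₀r) = (5.936e-5)/(2π·8.85×10^-12·0.36) = 2.97e6 N/C.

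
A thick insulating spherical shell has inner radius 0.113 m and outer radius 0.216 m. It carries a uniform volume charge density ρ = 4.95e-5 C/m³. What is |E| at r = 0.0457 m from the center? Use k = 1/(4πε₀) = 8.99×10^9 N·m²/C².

Use a concentric Gaussian sphere at r = 0.0457 m (r < 0.113 m, inside the empty cavity).
No charge is enclosed, so by Gauss's law E·4πr² = 0 ⇒ E = 0.

E = 0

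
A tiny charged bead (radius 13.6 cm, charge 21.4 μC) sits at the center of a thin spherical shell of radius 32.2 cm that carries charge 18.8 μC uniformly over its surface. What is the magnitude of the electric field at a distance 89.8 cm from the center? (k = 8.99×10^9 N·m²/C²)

Use a concentric Gaussian sphere at r = 89.8 cm (r > 32.2 cm, enclosing both).
Q_enc = (21.4 μC) + (18.8 μC) = 4.02×10^-5 C.
Gauss's law: E·4πr² = Q_enc/ε₀.
E = k|Q_enc|/r² = (8.99×10^9)(4.02×10^-5)/(0.898)² = 4.48×10^5 N/C.

|E| = 4.48×10^5 N/C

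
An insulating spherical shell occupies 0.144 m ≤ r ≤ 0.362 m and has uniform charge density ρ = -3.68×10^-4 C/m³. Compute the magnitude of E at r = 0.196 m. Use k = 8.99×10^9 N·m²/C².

|E| ≈ 1.64e6 N/C

Take a concentric spherical Gaussian surface of radius r = 0.196 m (within the shell material, 0.144 m < r < 0.362 m).
Enclosed charge is the volume from a to r: Q_enc = (4π/3)ρ(r³ − a³) = -7.004e-6 C.
Gauss's law: E·4πr² = Q_enc/ε₀.
E = k|Q_enc|/r² = (8.99×10^9)(7.004e-6)/(0.196)² = 1.64×10^6 N/C.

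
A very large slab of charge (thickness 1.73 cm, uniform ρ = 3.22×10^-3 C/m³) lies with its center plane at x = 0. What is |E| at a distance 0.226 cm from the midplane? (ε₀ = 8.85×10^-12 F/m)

8.22×10^5 N/C

By symmetry E is perpendicular to the slab. A Gaussian pillbox from −0.226 cm to +0.226 cm (face area A) lies entirely within the slab.
Q_enc = ρ·(2x)·A and flux = 2EA, so 2EA = 2ρxA/ε₀ ⇒ E = |ρ|x/ε₀.
E = (3.22×10^-3)(0.00226)/(8.85×10^-12) = 8.22×10^5 N/C.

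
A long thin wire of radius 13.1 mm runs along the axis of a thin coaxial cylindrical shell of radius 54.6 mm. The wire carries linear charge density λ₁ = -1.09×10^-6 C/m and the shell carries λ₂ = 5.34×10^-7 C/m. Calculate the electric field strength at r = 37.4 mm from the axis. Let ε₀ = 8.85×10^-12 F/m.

E ≈ 5.24e5 N/C

By cylindrical symmetry E is radial; use a coaxial Gaussian cylinder of radius 37.4 mm and length L (between the conductors, 13.1 mm < r < 54.6 mm).
Only the inner wire is enclosed; the outer shell contributes nothing inside itself. λ_enc = λ₁ = -1.09e-6 C/m.
Since E is radial and uniform over the curved surface, Φ = E·2πrL = Q_enc/ε₀ = λ_enc L/ε₀.
E = |λ_enc|/(2πε₀r) = (1.09×10^-6)/(2π·8.85×10^-12·0.0374) = 5.24×10^5 N/C.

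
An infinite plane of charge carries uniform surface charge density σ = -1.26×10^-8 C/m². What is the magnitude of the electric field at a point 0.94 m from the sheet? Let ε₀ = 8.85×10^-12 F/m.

The symmetry is planar: E is normal to the sheet and the same magnitude on both sides. Take a pillbox straddling the sheet with end-cap area A.
Only the two end caps contribute flux: Φ = 2EA. With Q_enc = σA, Gauss's law gives E = |σ|/(2ε₀).
E = |σ|/(2ε₀) = (1.26e-8)/(2·8.85×10^-12) = 712 N/C.

E ≈ 712 N/C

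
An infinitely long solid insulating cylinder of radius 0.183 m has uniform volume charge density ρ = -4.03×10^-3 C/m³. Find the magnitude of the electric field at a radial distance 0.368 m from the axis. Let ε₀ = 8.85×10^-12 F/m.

E ≈ 2.07×10^7 N/C

Take a coaxial cylindrical Gaussian surface of radius r = 0.368 m and length L (r > 0.183 m, full cross-section enclosed).
λ_enc = ρ·πR² = (-4.03e-3)π(0.183)² = -4.24×10^-4 C/m.
Applying ∮E·dA = Q_enc/ε₀ with the end caps contributing no flux:
E = |λ_enc|/(2πε₀r) = (4.24×10^-4)/(2π·8.85×10^-12·0.368) = 2.07e7 N/C.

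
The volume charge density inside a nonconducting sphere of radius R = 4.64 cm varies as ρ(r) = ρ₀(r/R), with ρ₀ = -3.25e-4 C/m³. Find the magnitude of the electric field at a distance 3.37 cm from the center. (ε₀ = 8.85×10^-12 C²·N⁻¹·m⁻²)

2.25e5 N/C

By spherical symmetry E is radial; choose a Gaussian sphere of radius r = 3.37 cm (r < R).
Integrate the density: Q_enc = 4π ∫₀^r ρ₀(r'/R)^1 r'² dr' = 4πρ₀ r^4/(4·R) = -2.838×10^-8 C.
Gauss's law: E·4πr² = Q_enc/ε₀.
E = |Q_enc|/(4πε₀r²) = (2.838×10^-8)/(4π·8.85×10^-12·(0.0337)²) = 2.25×10^5 N/C.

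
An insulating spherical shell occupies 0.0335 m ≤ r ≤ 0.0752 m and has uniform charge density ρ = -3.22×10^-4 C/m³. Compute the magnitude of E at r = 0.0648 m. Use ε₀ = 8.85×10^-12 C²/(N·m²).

Use a concentric Gaussian sphere at r = 0.0648 m (within the shell material, 0.0335 m < r < 0.0752 m).
Only the shell between 0.0335 m and r is enclosed: Q_enc = ρ·(4π/3)(r³ − a³) = (-3.22×10^-4)·(4π/3)·((0.0648)³ − (0.0335)³) = -3.163×10^-7 C.
Gauss's law: E·4πr² = Q_enc/ε₀.
E = |Q_enc|/(4πε₀r²) = (3.163e-7)/(4π·8.85×10^-12·(0.0648)²) = 6.77×10^5 N/C.

E ≈ 6.77×10^5 N/C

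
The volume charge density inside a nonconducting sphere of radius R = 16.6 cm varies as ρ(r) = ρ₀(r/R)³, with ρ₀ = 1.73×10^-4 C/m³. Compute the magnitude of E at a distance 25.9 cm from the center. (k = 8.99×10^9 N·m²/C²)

Take a concentric spherical Gaussian surface of radius r = 25.9 cm (r > R, all charge enclosed).
Q_enc = 4π ∫₀^R ρ₀(r'/R)^3 r'² dr' = 4πρ₀R³/6 = 1.657×10^-6 C.
Gauss's law: E·4πr² = Q_enc/ε₀.
E = k|Q_enc|/r² = (8.99×10^9)(1.657×10^-6)/(0.259)² = 2.22×10^5 N/C.

|E| ≈ 2.22×10^5 V/m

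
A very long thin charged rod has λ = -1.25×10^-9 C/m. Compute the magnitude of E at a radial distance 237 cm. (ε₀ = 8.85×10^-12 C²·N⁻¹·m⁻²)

Take a coaxial cylindrical Gaussian surface of radius r = 237 cm and length L.
Q_enc = λL, so λ_enc = -1.25×10^-9 C/m.
Since E is radial and uniform over the curved surface, Φ = E·2πrL = Q_enc/ε₀ = λ_enc L/ε₀.
E = |λ_enc|/(2πε₀r) = (1.25×10^-9)/(2π·8.85×10^-12·2.37) = 9.49 N/C.

|E| ≈ 9.49 N/C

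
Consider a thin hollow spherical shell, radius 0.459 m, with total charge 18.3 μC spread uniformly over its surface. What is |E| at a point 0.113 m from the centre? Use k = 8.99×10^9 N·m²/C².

|E| = 0 V/m

By spherical symmetry E is radial; choose a Gaussian sphere of radius r = 0.113 m (inside the shell, r < 0.459 m).
No charge lies within this surface, so Q_enc = 0 and Gauss's law gives E·4πr² = 0 ⇒ E = 0.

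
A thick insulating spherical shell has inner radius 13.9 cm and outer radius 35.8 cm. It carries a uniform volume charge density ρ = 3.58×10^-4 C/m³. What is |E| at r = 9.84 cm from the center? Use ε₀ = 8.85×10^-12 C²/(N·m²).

By spherical symmetry E is radial; choose a Gaussian sphere of radius r = 9.84 cm (r < 13.9 cm, inside the empty cavity).
Q_enc = 0 (all charge lies at larger r); Gauss's law gives E = 0.

E = 0 (no enclosed charge)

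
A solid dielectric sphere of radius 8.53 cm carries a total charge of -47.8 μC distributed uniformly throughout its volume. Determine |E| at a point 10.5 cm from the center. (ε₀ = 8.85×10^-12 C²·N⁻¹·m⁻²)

By spherical symmetry E is radial; choose a Gaussian sphere of radius r = 10.5 cm (r > R, so the entire charge is enclosed).
Q_enc = -47.8 μC = -4.78×10^-5 C.
Since E is radial and uniform over the Gaussian sphere, Φ = E·4πr² = Q_enc/ε₀.
E = |Q_enc|/(4πε₀r²) = (4.78e-5)/(4π·8.85×10^-12·(0.105)²) = 3.90×10^7 N/C.

E = 3.90×10^7 V/m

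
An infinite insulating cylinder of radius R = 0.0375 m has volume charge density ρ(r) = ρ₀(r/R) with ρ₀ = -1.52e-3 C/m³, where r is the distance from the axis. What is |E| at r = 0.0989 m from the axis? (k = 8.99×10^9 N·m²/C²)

Coaxial Gaussian cylinder, radius r = 0.0989 m, length L (r > R, full charge per length enclosed).
λ_enc = 2π ∫₀^R ρ₀(r'/R)^1 r' dr' = 2πρ₀R²/3 = -4.477×10^-6 C/m.
Gauss's law: E·2πrL = λ_enc L/ε₀.
E = 2k|λ_enc|/r = 2(8.99×10^9)(4.477e-6)/(0.0989) = 8.14×10^5 N/C.

E ≈ 8.14×10^5 N/C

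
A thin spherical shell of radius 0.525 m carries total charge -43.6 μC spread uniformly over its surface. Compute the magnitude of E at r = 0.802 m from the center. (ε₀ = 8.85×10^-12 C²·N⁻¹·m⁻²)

|E| ≈ 6.10×10^5 V/m

By spherical symmetry E is radial; choose a Gaussian sphere of radius r = 0.802 m (r > 0.525 m).
The entire shell is enclosed: Q_enc = -4.36e-5 C.
Since E is radial and uniform over the Gaussian sphere, Φ = E·4πr² = Q_enc/ε₀.
E = |Q_enc|/(4πε₀r²) = (4.36e-5)/(4π·8.85×10^-12·(0.802)²) = 6.10×10^5 N/C.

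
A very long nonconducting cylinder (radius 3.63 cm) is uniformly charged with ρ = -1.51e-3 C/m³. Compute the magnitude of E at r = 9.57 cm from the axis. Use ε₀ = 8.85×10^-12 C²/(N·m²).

Take a coaxial cylindrical Gaussian surface of radius r = 9.57 cm and length L (r > 3.63 cm, full cross-section enclosed).
λ_enc = ρ·πR² = (-1.51×10^-3)π(0.0363)² = -6.251×10^-6 C/m.
Gauss's law: E·2πrL = λ_enc L/ε₀.
E = |λ_enc|/(2πε₀r) = (6.251e-6)/(2π·8.85×10^-12·0.0957) = 1.17e6 N/C.

|E| ≈ 1.17×10^6 N/C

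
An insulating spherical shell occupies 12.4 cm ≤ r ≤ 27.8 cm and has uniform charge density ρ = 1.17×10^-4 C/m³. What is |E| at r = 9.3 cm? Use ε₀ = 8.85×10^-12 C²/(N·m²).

By spherical symmetry E is radial; choose a Gaussian sphere of radius r = 9.3 cm (r < 12.4 cm, inside the empty cavity).
No charge is enclosed, so by Gauss's law E·4πr² = 0 ⇒ E = 0.

E = 0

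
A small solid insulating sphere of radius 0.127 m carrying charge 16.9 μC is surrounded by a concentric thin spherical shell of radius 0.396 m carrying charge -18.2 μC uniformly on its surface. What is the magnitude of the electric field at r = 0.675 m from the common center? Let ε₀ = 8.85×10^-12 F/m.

Take a concentric spherical Gaussian surface of radius r = 0.675 m (r > 0.396 m, enclosing both).
Q_enc = (16.9 μC) + (-18.2 μC) = -1.30×10^-6 C.
Gauss's law: E·4πr² = Q_enc/ε₀.
E = |Q_enc|/(4πε₀r²) = (1.30×10^-6)/(4π·8.85×10^-12·(0.675)²) = 2.57e4 N/C.

2.57e4 N/C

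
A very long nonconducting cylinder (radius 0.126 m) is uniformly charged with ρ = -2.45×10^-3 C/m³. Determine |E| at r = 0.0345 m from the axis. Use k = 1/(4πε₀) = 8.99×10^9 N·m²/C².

Choose a coaxial cylinder of radius r = 0.0345 m (arbitrary length L) as the Gaussian surface (r < R).
Enclosed charge per unit length: λ_enc = ρ·πr² = (-2.45e-3)π(0.0345)² = -9.161×10^-6 C/m.
Applying ∮E·dA = Q_enc/ε₀ with the end caps contributing no flux:
E = 2k|λ_enc|/r = 2(8.99×10^9)(9.161×10^-6)/(0.0345) = 4.77e6 N/C.

E = 4.77×10^6 N/C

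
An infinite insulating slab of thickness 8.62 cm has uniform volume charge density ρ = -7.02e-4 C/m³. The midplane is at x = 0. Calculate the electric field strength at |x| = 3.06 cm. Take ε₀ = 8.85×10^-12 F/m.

By symmetry E is perpendicular to the slab. A Gaussian pillbox from −3.06 cm to +3.06 cm (face area A) lies entirely within the slab.
Q_enc = ρ·(2x)·A and flux = 2EA, so 2EA = 2ρxA/ε₀ ⇒ E = |ρ|x/ε₀.
E = (7.02×10^-4)(0.0306)/(8.85×10^-12) = 2.43×10^6 N/C.

2.43×10^6 N/C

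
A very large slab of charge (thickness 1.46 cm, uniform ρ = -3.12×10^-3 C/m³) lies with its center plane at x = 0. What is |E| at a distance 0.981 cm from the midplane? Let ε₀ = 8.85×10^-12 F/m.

|E| ≈ 2.57e6 N/C

The point |x| = 0.981 cm lies outside the slab (half-thickness 0.0073 m). A symmetric pillbox spanning the full slab encloses Q_enc = ρ·d·A.
Flux = 2EA ⇒ E = |ρ|d/(2ε₀), independent of distance outside.
E = (3.12×10^-3)(0.0146)/(2·8.85×10^-12) = 2.57e6 N/C.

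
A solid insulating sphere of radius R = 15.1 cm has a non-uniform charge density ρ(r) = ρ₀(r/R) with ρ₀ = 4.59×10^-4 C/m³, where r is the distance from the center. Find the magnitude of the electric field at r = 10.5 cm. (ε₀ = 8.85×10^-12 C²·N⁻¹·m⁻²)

E = 9.47×10^5 N/C

Symmetry ⇒ E = E(r) r̂. Gaussian sphere of radius r = 10.5 cm (r < R).
Integrate the density: Q_enc = 4π ∫₀^r ρ₀(r'/R)^1 r'² dr' = 4πρ₀ r^4/(4·R) = 1.161×10^-6 C.
By Gauss's law, ∮E·dA = E·4πr² = Q_enc/ε₀.
E = |Q_enc|/(4πε₀r²) = (1.161×10^-6)/(4π·8.85×10^-12·(0.105)²) = 9.47×10^5 N/C.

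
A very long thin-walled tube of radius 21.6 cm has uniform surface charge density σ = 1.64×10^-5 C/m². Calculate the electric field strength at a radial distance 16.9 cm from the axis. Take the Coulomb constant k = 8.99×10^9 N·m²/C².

E = 0 (no enclosed charge)

Coaxial Gaussian cylinder, radius r = 16.9 cm, length L (r < 21.6 cm, inside the shell).
All the surface charge lies outside this cylinder: Q_enc = 0, hence E = 0.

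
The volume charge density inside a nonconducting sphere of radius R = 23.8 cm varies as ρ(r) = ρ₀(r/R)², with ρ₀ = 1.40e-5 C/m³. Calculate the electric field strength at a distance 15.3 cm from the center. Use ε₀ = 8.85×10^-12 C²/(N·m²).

By spherical symmetry E is radial; choose a Gaussian sphere of radius r = 15.3 cm (r < R).
Q_enc = ∫₀^r ρ(r')·4πr'² dr' = (4πρ₀/R²) ∫₀^r r'^4 dr' = 4πρ₀ r^5/(5·R²) = 5.208×10^-8 C.
By Gauss's law, ∮E·dA = E·4πr² = Q_enc/ε₀.
E = |Q_enc|/(4πε₀r²) = (5.208×10^-8)/(4π·8.85×10^-12·(0.153)²) = 2.00e4 N/C.

2.00e4 N/C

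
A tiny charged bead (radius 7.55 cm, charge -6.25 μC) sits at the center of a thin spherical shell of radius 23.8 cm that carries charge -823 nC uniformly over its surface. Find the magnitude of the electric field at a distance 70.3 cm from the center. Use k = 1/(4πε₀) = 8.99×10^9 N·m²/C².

By spherical symmetry E is radial; choose a Gaussian sphere of radius r = 70.3 cm (r > 23.8 cm, enclosing both).
Q_enc = (-6.25 μC) + (-823 nC) = -7.073e-6 C.
Since E is radial and uniform over the Gaussian sphere, Φ = E·4πr² = Q_enc/ε₀.
E = k|Q_enc|/r² = (8.99×10^9)(7.073×10^-6)/(0.703)² = 1.29e5 N/C.

1.29e5 V/m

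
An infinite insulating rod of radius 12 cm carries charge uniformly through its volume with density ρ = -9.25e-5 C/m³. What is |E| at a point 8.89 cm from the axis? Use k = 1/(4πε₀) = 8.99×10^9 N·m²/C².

Choose a coaxial cylinder of radius r = 8.89 cm (arbitrary length L) as the Gaussian surface (r < R).
Charge inside radius r per length L is ρ·πr²·L, so λ_enc = ρπr² = -2.297×10^-6 C/m.
Applying ∮E·dA = Q_enc/ε₀ with the end caps contributing no flux:
E = 2k|λ_enc|/r = 2(8.99×10^9)(2.297×10^-6)/(0.0889) = 4.64×10^5 N/C.

|E| = 4.64e5 N/C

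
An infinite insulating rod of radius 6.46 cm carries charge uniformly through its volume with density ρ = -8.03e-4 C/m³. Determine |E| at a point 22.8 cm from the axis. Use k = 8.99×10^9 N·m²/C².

|E| ≈ 8.30×10^5 N/C

Coaxial Gaussian cylinder, radius r = 22.8 cm, length L (r > 6.46 cm, full cross-section enclosed).
λ_enc = ρ·πR² = (-8.03×10^-4)π(0.0646)² = -1.053e-5 C/m.
Applying ∮E·dA = Q_enc/ε₀ with the end caps contributing no flux:
E = 2k|λ_enc|/r = 2(8.99×10^9)(1.053×10^-5)/(0.228) = 8.30×10^5 N/C.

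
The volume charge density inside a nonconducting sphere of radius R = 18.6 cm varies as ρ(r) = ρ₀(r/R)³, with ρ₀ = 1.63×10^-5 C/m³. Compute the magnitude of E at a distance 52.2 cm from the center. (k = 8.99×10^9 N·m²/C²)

Use a concentric Gaussian sphere at r = 52.2 cm (r > R, all charge enclosed).
Q_enc = 4π ∫₀^R ρ₀(r'/R)^3 r'² dr' = 4πρ₀R³/6 = 2.197e-7 C.
Applying ∮E·dA = Q_enc/ε₀ with Φ = E(4πr²):
E = k|Q_enc|/r² = (8.99×10^9)(2.197×10^-7)/(0.522)² = 7.25e3 N/C.

|E| ≈ 7.25×10^3 N/C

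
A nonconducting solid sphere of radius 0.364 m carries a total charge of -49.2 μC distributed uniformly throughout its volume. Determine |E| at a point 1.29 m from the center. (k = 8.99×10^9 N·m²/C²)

|E| = 2.66e5 V/m

Symmetry ⇒ E = E(r) r̂. Gaussian sphere of radius r = 1.29 m (r > R, so the entire charge is enclosed).
Q_enc = -49.2 μC = -4.92e-5 C.
Applying ∮E·dA = Q_enc/ε₀ with Φ = E(4πr²):
E = k|Q_enc|/r² = (8.99×10^9)(4.92×10^-5)/(1.29)² = 2.66×10^5 N/C.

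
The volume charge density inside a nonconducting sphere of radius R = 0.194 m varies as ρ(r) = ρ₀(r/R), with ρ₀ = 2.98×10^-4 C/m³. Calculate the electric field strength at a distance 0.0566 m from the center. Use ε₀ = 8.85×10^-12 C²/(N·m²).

|E| ≈ 1.39×10^5 N/C

Take a concentric spherical Gaussian surface of radius r = 0.0566 m (r < R).
Q_enc = ∫₀^r ρ(r')·4πr'² dr' = (4πρ₀/R) ∫₀^r r'^3 dr' = 4πρ₀ r^4/(4·R) = 4.953×10^-8 C.
By Gauss's law, ∮E·dA = E·4πr² = Q_enc/ε₀.
E = |Q_enc|/(4πε₀r²) = (4.953×10^-8)/(4π·8.85×10^-12·(0.0566)²) = 1.39×10^5 N/C.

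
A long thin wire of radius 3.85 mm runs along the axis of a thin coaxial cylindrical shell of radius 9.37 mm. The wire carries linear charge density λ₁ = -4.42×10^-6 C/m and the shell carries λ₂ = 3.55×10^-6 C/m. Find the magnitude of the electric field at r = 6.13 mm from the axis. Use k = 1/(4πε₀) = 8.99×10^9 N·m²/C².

By cylindrical symmetry E is radial; use a coaxial Gaussian cylinder of radius 6.13 mm and length L (between the conductors, 3.85 mm < r < 9.37 mm).
The shell at 9.37 mm lies outside the Gaussian surface, so λ_enc = λ₁ = -4.42×10^-6 C/m.
Gauss's law: E·2πrL = λ_enc L/ε₀.
E = 2k|λ_enc|/r = 2(8.99×10^9)(4.42e-6)/(0.00613) = 1.30e7 N/C.

|E| ≈ 1.30×10^7 N/C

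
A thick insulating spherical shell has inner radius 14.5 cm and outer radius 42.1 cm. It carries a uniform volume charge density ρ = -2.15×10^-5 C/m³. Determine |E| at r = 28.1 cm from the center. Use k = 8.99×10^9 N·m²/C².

Use a concentric Gaussian sphere at r = 28.1 cm (within the shell material, 14.5 cm < r < 42.1 cm).
Only the shell between 14.5 cm and r is enclosed: Q_enc = ρ·(4π/3)(r³ − a³) = (-2.15e-5)·(4π/3)·((0.281)³ − (0.145)³) = -1.724×10^-6 C.
Since E is radial and uniform over the Gaussian sphere, Φ = E·4πr² = Q_enc/ε₀.
E = k|Q_enc|/r² = (8.99×10^9)(1.724×10^-6)/(0.281)² = 1.96e5 N/C.

|E| = 1.96e5 V/m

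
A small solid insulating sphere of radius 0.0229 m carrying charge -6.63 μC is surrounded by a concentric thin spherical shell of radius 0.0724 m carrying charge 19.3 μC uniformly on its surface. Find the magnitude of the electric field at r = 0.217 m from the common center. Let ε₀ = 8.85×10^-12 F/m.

|E| = 2.42×10^6 V/m

Symmetry ⇒ E = E(r) r̂. Gaussian sphere of radius r = 0.217 m (r > 0.0724 m, enclosing both).
Q_enc = (-6.63 μC) + (19.3 μC) = 1.267×10^-5 C.
By Gauss's law, ∮E·dA = E·4πr² = Q_enc/ε₀.
E = |Q_enc|/(4πε₀r²) = (1.267×10^-5)/(4π·8.85×10^-12·(0.217)²) = 2.42×10^6 N/C.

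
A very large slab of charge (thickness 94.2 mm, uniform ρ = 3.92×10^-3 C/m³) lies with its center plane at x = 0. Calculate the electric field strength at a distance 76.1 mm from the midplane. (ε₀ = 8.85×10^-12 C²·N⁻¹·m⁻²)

The point |x| = 76.1 mm lies outside the slab (half-thickness 0.0471 m). A symmetric pillbox spanning the full slab encloses Q_enc = ρ·d·A.
Flux = 2EA ⇒ E = |ρ|d/(2ε₀), independent of distance outside.
E = (3.92×10^-3)(0.0942)/(2·8.85×10^-12) = 2.09×10^7 N/C.

E = 2.09×10^7 N/C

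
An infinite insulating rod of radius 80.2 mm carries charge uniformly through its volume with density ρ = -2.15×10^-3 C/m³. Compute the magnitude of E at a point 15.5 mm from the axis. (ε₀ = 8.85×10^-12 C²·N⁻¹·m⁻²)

Take a coaxial cylindrical Gaussian surface of radius r = 15.5 mm and length L (r < R).
Enclosed charge per unit length: λ_enc = ρ·πr² = (-2.15e-3)π(0.0155)² = -1.623×10^-6 C/m.
Gauss's law: E·2πrL = λ_enc L/ε₀.
E = |λ_enc|/(2πε₀r) = (1.623×10^-6)/(2π·8.85×10^-12·0.0155) = 1.88×10^6 N/C.

|E| ≈ 1.88e6 N/C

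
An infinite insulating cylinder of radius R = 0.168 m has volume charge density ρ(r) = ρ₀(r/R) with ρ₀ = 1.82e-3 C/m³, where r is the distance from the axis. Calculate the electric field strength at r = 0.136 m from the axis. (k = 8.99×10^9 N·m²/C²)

|E| ≈ 7.55e6 N/C

Coaxial Gaussian cylinder, radius r = 0.136 m, length L (r < R).
λ_enc = ∫₀^r ρ(r')·2πr' dr' = (2πρ₀/R)·r^3/3 = 5.707×10^-5 C/m.
Since E is radial and uniform over the curved surface, Φ = E·2πrL = Q_enc/ε₀ = λ_enc L/ε₀.
E = 2k|λ_enc|/r = 2(8.99×10^9)(5.707×10^-5)/(0.136) = 7.55×10^6 N/C.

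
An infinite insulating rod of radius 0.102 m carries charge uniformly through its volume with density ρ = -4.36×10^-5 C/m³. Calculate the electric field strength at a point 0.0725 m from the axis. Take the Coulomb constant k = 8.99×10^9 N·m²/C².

Choose a coaxial cylinder of radius r = 0.0725 m (arbitrary length L) as the Gaussian surface (r < R).
Enclosed charge per unit length: λ_enc = ρ·πr² = (-4.36×10^-5)π(0.0725)² = -7.20×10^-7 C/m.
By Gauss's law (flux through the curved wall only), E·2πrL = λ_enc L/ε₀.
E = 2k|λ_enc|/r = 2(8.99×10^9)(7.20e-7)/(0.0725) = 1.79e5 N/C.

E = 1.79e5 N/C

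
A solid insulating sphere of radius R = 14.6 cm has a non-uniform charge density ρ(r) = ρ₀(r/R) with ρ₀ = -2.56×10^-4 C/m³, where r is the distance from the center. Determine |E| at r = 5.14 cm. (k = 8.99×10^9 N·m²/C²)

E ≈ 1.31×10^5 N/C

Use a concentric Gaussian sphere at r = 5.14 cm (r < R).
Q_enc = ∫₀^r ρ(r')·4πr'² dr' = (4πρ₀/R) ∫₀^r r'^3 dr' = 4πρ₀ r^4/(4·R) = -3.845×10^-8 C.
Since E is radial and uniform over the Gaussian sphere, Φ = E·4πr² = Q_enc/ε₀.
E = k|Q_enc|/r² = (8.99×10^9)(3.845×10^-8)/(0.0514)² = 1.31×10^5 N/C.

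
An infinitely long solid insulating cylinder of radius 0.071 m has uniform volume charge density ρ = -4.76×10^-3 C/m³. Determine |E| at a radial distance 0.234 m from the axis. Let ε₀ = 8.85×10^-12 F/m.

E = 5.79×10^6 N/C

Coaxial Gaussian cylinder, radius r = 0.234 m, length L (r > 0.071 m, full cross-section enclosed).
λ_enc = ρ·πR² = (-4.76×10^-3)π(0.071)² = -7.538e-5 C/m.
Applying ∮E·dA = Q_enc/ε₀ with the end caps contributing no flux:
E = |λ_enc|/(2πε₀r) = (7.538×10^-5)/(2π·8.85×10^-12·0.234) = 5.79×10^6 N/C.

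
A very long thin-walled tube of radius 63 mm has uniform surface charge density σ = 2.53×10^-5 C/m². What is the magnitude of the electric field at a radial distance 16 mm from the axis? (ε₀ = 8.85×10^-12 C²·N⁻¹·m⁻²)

Coaxial Gaussian cylinder, radius r = 16 mm, length L (r < 63 mm, inside the shell).
No charge is enclosed, so Gauss's law gives E·2πrL = 0 ⇒ E = 0.

E = 0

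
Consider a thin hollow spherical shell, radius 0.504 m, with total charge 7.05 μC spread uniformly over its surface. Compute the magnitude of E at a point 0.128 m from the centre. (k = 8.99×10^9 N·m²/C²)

E = 0

Symmetry ⇒ E = E(r) r̂. Gaussian sphere of radius r = 0.128 m (inside the shell, r < 0.504 m).
No charge lies within this surface, so Q_enc = 0 and Gauss's law gives E·4πr² = 0 ⇒ E = 0.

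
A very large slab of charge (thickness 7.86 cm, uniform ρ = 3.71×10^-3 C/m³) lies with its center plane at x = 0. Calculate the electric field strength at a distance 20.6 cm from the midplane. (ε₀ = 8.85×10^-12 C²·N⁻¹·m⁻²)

The point |x| = 20.6 cm lies outside the slab (half-thickness 0.0393 m). A symmetric pillbox spanning the full slab encloses Q_enc = ρ·d·A.
Flux = 2EA ⇒ E = |ρ|d/(2ε₀), independent of distance outside.
E = (3.71×10^-3)(0.0786)/(2·8.85×10^-12) = 1.65×10^7 N/C.

1.65×10^7 N/C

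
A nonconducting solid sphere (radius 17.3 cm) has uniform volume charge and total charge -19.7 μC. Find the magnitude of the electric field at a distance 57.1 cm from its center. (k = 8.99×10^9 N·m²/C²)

Symmetry ⇒ E = E(r) r̂. Gaussian sphere of radius r = 57.1 cm (r > R, so the entire charge is enclosed).
Q_enc = -19.7 μC = -1.97×10^-5 C.
Applying ∮E·dA = Q_enc/ε₀ with Φ = E(4πr²):
E = k|Q_enc|/r² = (8.99×10^9)(1.97×10^-5)/(0.571)² = 5.43e5 N/C.

E = 5.43×10^5 N/C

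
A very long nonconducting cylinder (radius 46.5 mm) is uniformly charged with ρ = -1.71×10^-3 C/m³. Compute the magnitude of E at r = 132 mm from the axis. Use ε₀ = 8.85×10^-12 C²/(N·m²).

Choose a coaxial cylinder of radius r = 132 mm (arbitrary length L) as the Gaussian surface (r > 46.5 mm, full cross-section enclosed).
λ_enc = ρ·πR² = (-1.71×10^-3)π(0.0465)² = -1.162×10^-5 C/m.
By Gauss's law (flux through the curved wall only), E·2πrL = λ_enc L/ε₀.
E = |λ_enc|/(2πε₀r) = (1.162×10^-5)/(2π·8.85×10^-12·0.132) = 1.58×10^6 N/C.

1.58×10^6 N/C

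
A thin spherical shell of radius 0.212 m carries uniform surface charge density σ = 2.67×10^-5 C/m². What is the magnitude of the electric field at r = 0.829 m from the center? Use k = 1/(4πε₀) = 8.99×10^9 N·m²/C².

Take a concentric spherical Gaussian surface of radius r = 0.829 m (r > 0.212 m).
The entire shell is enclosed: Q_enc = σ·4πR² = (2.67e-5)·4π·(0.212)² = 1.508e-5 C.
Applying ∮E·dA = Q_enc/ε₀ with Φ = E(4πr²):
E = k|Q_enc|/r² = (8.99×10^9)(1.508e-5)/(0.829)² = 1.97×10^5 N/C.

|E| ≈ 1.97×10^5 N/C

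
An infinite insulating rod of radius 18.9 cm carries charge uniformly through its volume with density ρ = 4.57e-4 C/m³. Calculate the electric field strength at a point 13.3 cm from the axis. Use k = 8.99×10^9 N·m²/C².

Coaxial Gaussian cylinder, radius r = 13.3 cm, length L (r < R).
Enclosed charge per unit length: λ_enc = ρ·πr² = (4.57×10^-4)π(0.133)² = 2.54×10^-5 C/m.
Gauss's law: E·2πrL = λ_enc L/ε₀.
E = 2k|λ_enc|/r = 2(8.99×10^9)(2.54×10^-5)/(0.133) = 3.43e6 N/C.

3.43e6 V/m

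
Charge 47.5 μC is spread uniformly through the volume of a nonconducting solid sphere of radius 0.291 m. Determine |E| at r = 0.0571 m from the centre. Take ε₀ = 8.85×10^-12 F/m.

|E| = 9.90×10^5 V/m

By spherical symmetry E is radial; choose a Gaussian sphere of radius r = 0.0571 m (r < R).
For a uniform sphere the enclosed fraction is (r/R)³, so Q_enc = (47.5 μC)(0.0571/0.291)³ = 3.589×10^-7 C.
By Gauss's law, ∮E·dA = E·4πr² = Q_enc/ε₀.
E = |Q_enc|/(4πε₀r²) = (3.589e-7)/(4π·8.85×10^-12·(0.0571)²) = 9.90×10^5 N/C.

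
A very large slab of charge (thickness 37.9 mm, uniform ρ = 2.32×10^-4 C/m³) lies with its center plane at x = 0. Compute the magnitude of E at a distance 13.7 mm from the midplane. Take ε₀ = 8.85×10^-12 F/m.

By symmetry E is perpendicular to the slab. A Gaussian pillbox from −13.7 mm to +13.7 mm (face area A) lies entirely within the slab.
Q_enc = ρ·(2x)·A and flux = 2EA, so 2EA = 2ρxA/ε₀ ⇒ E = |ρ|x/ε₀.
E = (2.32e-4)(0.0137)/(8.85×10^-12) = 3.59×10^5 N/C.

E ≈ 3.59e5 N/C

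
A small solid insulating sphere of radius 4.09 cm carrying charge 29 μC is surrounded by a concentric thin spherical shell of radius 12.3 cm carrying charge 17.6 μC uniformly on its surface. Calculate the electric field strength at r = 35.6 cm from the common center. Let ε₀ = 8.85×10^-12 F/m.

Use a concentric Gaussian sphere at r = 35.6 cm (r > 12.3 cm, enclosing both).
Q_enc = (29 μC) + (17.6 μC) = 4.66e-5 C.
Applying ∮E·dA = Q_enc/ε₀ with Φ = E(4πr²):
E = |Q_enc|/(4πε₀r²) = (4.66e-5)/(4π·8.85×10^-12·(0.356)²) = 3.31e6 N/C.

E = 3.31e6 N/C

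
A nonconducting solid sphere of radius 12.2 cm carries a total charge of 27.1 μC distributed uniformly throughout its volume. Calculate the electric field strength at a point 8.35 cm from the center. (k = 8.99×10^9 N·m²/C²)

By spherical symmetry E is radial; choose a Gaussian sphere of radius r = 8.35 cm (r < R).
For a uniform sphere the enclosed fraction is (r/R)³, so Q_enc = (27.1 μC)(0.0835/0.122)³ = 8.689×10^-6 C.
Applying ∮E·dA = Q_enc/ε₀ with Φ = E(4πr²):
E = k|Q_enc|/r² = (8.99×10^9)(8.689e-6)/(0.0835)² = 1.12e7 N/C.

|E| = 1.12×10^7 V/m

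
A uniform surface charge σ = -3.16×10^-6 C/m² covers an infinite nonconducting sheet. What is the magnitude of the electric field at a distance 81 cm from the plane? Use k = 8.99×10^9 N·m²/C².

The symmetry is planar: E is normal to the sheet and the same magnitude on both sides. Take a pillbox straddling the sheet with end-cap area A.
Flux Φ = 2EA and Q_enc = σA, so 2EA = σA/ε₀ ⇒ E = |σ|/(2ε₀), independent of distance.
E = 2πk|σ| = 2π(8.99×10^9)(3.16×10^-6) = 1.78×10^5 N/C.

|E| = 1.78×10^5 N/C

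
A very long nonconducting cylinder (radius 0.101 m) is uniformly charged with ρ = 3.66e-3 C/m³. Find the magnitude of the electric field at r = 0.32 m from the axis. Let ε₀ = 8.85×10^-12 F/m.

By cylindrical symmetry E is radial; use a coaxial Gaussian cylinder of radius 0.32 m and length L (r > 0.101 m, full cross-section enclosed).
λ_enc = ρ·πR² = (3.66e-3)π(0.101)² = 1.173e-4 C/m.
Since E is radial and uniform over the curved surface, Φ = E·2πrL = Q_enc/ε₀ = λ_enc L/ε₀.
E = |λ_enc|/(2πε₀r) = (1.173×10^-4)/(2π·8.85×10^-12·0.32) = 6.59×10^6 N/C.

6.59×10^6 V/m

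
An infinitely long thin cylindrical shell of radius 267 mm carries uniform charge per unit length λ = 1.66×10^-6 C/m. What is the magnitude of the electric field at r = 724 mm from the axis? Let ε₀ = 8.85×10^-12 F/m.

Coaxial Gaussian cylinder, radius r = 724 mm, length L (r > 267 mm).
The full line charge is enclosed: λ_enc = 1.66e-6 C/m.
Applying ∮E·dA = Q_enc/ε₀ with the end caps contributing no flux:
E = |λ_enc|/(2πε₀r) = (1.66e-6)/(2π·8.85×10^-12·0.724) = 4.12×10^4 N/C.

|E| = 4.12×10^4 V/m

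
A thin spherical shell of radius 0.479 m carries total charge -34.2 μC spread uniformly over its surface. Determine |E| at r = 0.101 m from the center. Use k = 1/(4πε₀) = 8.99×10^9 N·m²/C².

|E| = 0 N/C

Symmetry ⇒ E = E(r) r̂. Gaussian sphere of radius r = 0.101 m (inside the shell, r < 0.479 m).
No charge lies within this surface, so Q_enc = 0 and Gauss's law gives E·4πr² = 0 ⇒ E = 0.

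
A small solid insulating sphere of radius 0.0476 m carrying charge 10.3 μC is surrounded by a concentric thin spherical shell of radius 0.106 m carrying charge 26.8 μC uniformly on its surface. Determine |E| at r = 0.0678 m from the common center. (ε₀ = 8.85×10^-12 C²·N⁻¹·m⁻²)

Take a concentric spherical Gaussian surface of radius r = 0.0678 m (between the bodies, 0.0476 m < r < 0.106 m).
The shell at 0.106 m lies outside the Gaussian surface, so Q_enc = 10.3 μC = 1.03e-5 C.
Since E is radial and uniform over the Gaussian sphere, Φ = E·4πr² = Q_enc/ε₀.
E = |Q_enc|/(4πε₀r²) = (1.03e-5)/(4π·8.85×10^-12·(0.0678)²) = 2.01×10^7 N/C.

|E| ≈ 2.01e7 V/m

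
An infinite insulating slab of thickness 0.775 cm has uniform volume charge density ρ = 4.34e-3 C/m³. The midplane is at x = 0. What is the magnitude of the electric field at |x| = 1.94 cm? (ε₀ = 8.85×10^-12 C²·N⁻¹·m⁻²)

E ≈ 1.90e6 N/C

The point |x| = 1.94 cm lies outside the slab (half-thickness 0.003875 m). A symmetric pillbox spanning the full slab encloses Q_enc = ρ·d·A.
Flux = 2EA ⇒ E = |ρ|d/(2ε₀), independent of distance outside.
E = (4.34e-3)(0.00775)/(2·8.85×10^-12) = 1.90×10^6 N/C.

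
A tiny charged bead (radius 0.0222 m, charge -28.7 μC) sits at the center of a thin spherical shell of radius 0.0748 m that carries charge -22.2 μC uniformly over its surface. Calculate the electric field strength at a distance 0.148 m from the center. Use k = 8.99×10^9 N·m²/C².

Symmetry ⇒ E = E(r) r̂. Gaussian sphere of radius r = 0.148 m (r > 0.0748 m, enclosing both).
Q_enc = (-28.7 μC) + (-22.2 μC) = -5.09×10^-5 C.
Since E is radial and uniform over the Gaussian sphere, Φ = E·4πr² = Q_enc/ε₀.
E = k|Q_enc|/r² = (8.99×10^9)(5.09×10^-5)/(0.148)² = 2.09×10^7 N/C.

E ≈ 2.09e7 N/C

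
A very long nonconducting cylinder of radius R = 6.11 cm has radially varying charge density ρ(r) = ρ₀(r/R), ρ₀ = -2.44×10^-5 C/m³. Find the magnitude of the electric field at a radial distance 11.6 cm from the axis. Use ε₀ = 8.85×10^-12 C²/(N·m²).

E ≈ 2.96e4 N/C

By cylindrical symmetry E is radial; use a coaxial Gaussian cylinder of radius 11.6 cm and length L (r > R, full charge per length enclosed).
λ_enc = 2π ∫₀^R ρ₀(r'/R)^1 r' dr' = 2πρ₀R²/3 = -1.908×10^-7 C/m.
Applying ∮E·dA = Q_enc/ε₀ with the end caps contributing no flux:
E = |λ_enc|/(2πε₀r) = (1.908×10^-7)/(2π·8.85×10^-12·0.116) = 2.96×10^4 N/C.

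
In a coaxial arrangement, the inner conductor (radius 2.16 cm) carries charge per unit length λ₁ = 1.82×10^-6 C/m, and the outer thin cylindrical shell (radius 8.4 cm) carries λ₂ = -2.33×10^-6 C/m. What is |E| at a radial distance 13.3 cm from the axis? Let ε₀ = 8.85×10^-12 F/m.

6.90×10^4 V/m

By cylindrical symmetry E is radial; use a coaxial Gaussian cylinder of radius 13.3 cm and length L (r > 8.4 cm, enclosing both).
λ_enc = λ₁ + λ₂ = (1.82e-6) + (-2.33e-6) = -5.10×10^-7 C/m.
Applying ∮E·dA = Q_enc/ε₀ with the end caps contributing no flux:
E = |λ_enc|/(2πε₀r) = (5.10×10^-7)/(2π·8.85×10^-12·0.133) = 6.90e4 N/C.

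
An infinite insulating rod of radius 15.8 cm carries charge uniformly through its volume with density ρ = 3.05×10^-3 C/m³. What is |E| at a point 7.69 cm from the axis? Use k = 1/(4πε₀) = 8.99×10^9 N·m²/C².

E = 1.32×10^7 N/C

Take a coaxial cylindrical Gaussian surface of radius r = 7.69 cm and length L (r < R).
Enclosed charge per unit length: λ_enc = ρ·πr² = (3.05×10^-3)π(0.0769)² = 5.666e-5 C/m.
Applying ∮E·dA = Q_enc/ε₀ with the end caps contributing no flux:
E = 2k|λ_enc|/r = 2(8.99×10^9)(5.666×10^-5)/(0.0769) = 1.32×10^7 N/C.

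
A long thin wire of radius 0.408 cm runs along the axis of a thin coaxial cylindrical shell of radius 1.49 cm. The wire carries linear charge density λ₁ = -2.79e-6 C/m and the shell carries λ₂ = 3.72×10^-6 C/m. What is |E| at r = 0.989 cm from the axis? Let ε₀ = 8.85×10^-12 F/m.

Coaxial Gaussian cylinder, radius r = 0.989 cm, length L (between the conductors, 0.408 cm < r < 1.49 cm).
Only the inner wire is enclosed; the outer shell contributes nothing inside itself. λ_enc = λ₁ = -2.79×10^-6 C/m.
Since E is radial and uniform over the curved surface, Φ = E·2πrL = Q_enc/ε₀ = λ_enc L/ε₀.
E = |λ_enc|/(2πε₀r) = (2.79×10^-6)/(2π·8.85×10^-12·0.00989) = 5.07×10^6 N/C.

E ≈ 5.07e6 N/C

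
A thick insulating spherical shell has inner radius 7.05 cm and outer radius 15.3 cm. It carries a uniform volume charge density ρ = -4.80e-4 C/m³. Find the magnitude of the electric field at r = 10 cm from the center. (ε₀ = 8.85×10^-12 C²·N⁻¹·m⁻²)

E ≈ 1.17e6 N/C

By spherical symmetry E is radial; choose a Gaussian sphere of radius r = 10 cm (within the shell material, 7.05 cm < r < 15.3 cm).
Enclosed charge is the volume from a to r: Q_enc = (4π/3)ρ(r³ − a³) = -1.306e-6 C.
Gauss's law: E·4πr² = Q_enc/ε₀.
E = |Q_enc|/(4πε₀r²) = (1.306×10^-6)/(4π·8.85×10^-12·(0.1)²) = 1.17×10^6 N/C.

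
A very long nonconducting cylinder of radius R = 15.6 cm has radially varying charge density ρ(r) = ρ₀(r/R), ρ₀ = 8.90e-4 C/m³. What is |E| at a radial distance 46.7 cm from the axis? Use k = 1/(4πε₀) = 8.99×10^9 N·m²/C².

|E| = 1.75×10^6 V/m

Take a coaxial cylindrical Gaussian surface of radius r = 46.7 cm and length L (r > R, full charge per length enclosed).
λ_enc = 2π ∫₀^R ρ₀(r'/R)^1 r' dr' = 2πρ₀R²/3 = 4.536×10^-5 C/m.
Gauss's law: E·2πrL = λ_enc L/ε₀.
E = 2k|λ_enc|/r = 2(8.99×10^9)(4.536e-5)/(0.467) = 1.75×10^6 N/C.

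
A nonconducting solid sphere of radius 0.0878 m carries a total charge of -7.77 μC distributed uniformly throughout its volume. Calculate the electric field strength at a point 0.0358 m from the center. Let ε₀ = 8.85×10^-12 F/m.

By spherical symmetry E is radial; choose a Gaussian sphere of radius r = 0.0358 m (r < R).
For a uniform sphere the enclosed fraction is (r/R)³, so Q_enc = (-7.77 μC)(0.0358/0.0878)³ = -5.267e-7 C.
Applying ∮E·dA = Q_enc/ε₀ with Φ = E(4πr²):
E = |Q_enc|/(4πε₀r²) = (5.267×10^-7)/(4π·8.85×10^-12·(0.0358)²) = 3.70e6 N/C.

E ≈ 3.70×10^6 N/C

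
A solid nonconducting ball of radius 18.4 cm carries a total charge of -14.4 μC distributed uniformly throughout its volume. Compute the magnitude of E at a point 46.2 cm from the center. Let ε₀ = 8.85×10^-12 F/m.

Use a concentric Gaussian sphere at r = 46.2 cm (r > R, so the entire charge is enclosed).
Q_enc = -14.4 μC = -1.44×10^-5 C.
By Gauss's law, ∮E·dA = E·4πr² = Q_enc/ε₀.
E = |Q_enc|/(4πε₀r²) = (1.44e-5)/(4π·8.85×10^-12·(0.462)²) = 6.07×10^5 N/C.

E = 6.07e5 V/m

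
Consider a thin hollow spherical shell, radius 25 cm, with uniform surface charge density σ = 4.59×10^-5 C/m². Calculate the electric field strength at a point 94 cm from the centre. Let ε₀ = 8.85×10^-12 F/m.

3.67e5 N/C

By spherical symmetry E is radial; choose a Gaussian sphere of radius r = 94 cm (r > 25 cm).
The entire shell is enclosed: Q_enc = σ·4πR² = (4.59e-5)·4π·(0.25)² = 3.605×10^-5 C.
Gauss's law: E·4πr² = Q_enc/ε₀.
E = |Q_enc|/(4πε₀r²) = (3.605×10^-5)/(4π·8.85×10^-12·(0.94)²) = 3.67×10^5 N/C.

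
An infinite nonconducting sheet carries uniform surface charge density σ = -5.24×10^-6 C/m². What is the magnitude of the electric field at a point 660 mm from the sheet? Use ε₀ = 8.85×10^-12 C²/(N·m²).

2.96×10^5 V/m

The symmetry is planar: E is normal to the sheet and the same magnitude on both sides. Take a pillbox straddling the sheet with end-cap area A.
Flux Φ = 2EA and Q_enc = σA, so 2EA = σA/ε₀ ⇒ E = |σ|/(2ε₀), independent of distance.
E = |σ|/(2ε₀) = (5.24×10^-6)/(2·8.85×10^-12) = 2.96×10^5 N/C.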